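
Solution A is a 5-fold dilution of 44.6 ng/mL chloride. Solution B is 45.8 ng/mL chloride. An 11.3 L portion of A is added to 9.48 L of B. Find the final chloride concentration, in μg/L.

25.7 μg/L

C_A = 44.6 ng/mL / 5 = 8.92 ng/mL.
C_mix = (C_A·V_A + C_B·V_B)/(V_A + V_B) = (8.92×11.3 + 45.8×9.48) / 20.78 = 25.7 ng/mL = 25.7 μg/L.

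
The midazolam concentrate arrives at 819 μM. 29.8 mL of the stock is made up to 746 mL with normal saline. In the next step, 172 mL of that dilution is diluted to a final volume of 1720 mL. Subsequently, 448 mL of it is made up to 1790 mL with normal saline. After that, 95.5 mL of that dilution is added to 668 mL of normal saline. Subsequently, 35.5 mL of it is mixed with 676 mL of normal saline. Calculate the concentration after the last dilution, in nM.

Overall dilution factor = 25.03 × 10 × 3.996 × 7.995 × 20.04 = 1.60 × 10⁵.
819 μM / 1.60 × 10⁵ = 5.11 × 10⁻³ μM = 5.11 nM.

5.11 nM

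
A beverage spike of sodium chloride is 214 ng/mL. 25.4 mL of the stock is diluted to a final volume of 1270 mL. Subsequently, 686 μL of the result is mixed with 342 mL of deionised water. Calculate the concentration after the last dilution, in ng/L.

8.57 ng/L

Overall dilution factor = 50 × 499.5 = 2.50 × 10⁴.
214 ng/mL / 2.50 × 10⁴ = 8.57 × 10⁻³ ng/mL = 8.57 ng/L.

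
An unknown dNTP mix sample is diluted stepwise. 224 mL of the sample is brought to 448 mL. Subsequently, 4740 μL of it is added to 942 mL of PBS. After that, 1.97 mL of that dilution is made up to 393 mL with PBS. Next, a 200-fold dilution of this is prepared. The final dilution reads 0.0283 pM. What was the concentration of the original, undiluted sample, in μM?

0.451 μM

Overall dilution factor = 2 × 199.7 × 199.5 × 200 = 1.59 × 10⁷.
Original = 0.0283 pM × 1.59 × 10⁷ = 4.51 × 10⁵ pM = 0.451 μM.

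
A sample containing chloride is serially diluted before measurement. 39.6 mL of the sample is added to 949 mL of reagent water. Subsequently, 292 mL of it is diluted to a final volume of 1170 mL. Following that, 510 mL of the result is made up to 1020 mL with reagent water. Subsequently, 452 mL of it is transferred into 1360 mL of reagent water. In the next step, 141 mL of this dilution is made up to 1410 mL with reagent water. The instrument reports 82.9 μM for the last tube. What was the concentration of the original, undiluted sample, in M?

0.665 M

Overall dilution factor = 24.96 × 4.007 × 2 × 4.009 × 10 = 8020.
Original = 82.9 μM × 8020 = 6.65 × 10⁵ μM = 0.665 M.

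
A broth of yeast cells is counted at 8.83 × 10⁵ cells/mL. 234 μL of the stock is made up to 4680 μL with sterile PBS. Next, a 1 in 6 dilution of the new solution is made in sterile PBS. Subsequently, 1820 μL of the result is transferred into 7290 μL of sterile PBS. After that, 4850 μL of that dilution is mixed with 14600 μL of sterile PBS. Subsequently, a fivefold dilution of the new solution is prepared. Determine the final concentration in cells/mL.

73.3 cells/mL

Overall dilution factor = 20 × 6 × 5.005 × 4.010 × 5 = 1.20 × 10⁴.
8.83 × 10⁵ cells/mL / 1.20 × 10⁴ = 73.3 cells/mL.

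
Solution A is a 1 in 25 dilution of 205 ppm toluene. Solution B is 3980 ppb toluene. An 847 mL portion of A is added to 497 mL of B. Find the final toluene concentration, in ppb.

C_A = 205 ppm / 25 = 8.20 ppm.
C_B = 3980 ppb = 3.98 ppm.
C_mix = (C_A·V_A + C_B·V_B)/(V_A + V_B) = (8.20×847 + 3.98×497) / 1344 = 6.64 ppm = 6640 ppb.

6640 ppb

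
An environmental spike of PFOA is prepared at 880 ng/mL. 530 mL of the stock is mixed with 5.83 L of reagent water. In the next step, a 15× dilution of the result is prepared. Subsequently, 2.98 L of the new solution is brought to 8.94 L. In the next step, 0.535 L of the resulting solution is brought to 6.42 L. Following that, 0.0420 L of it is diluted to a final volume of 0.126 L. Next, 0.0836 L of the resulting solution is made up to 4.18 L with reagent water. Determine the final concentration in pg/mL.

0.905 pg/mL

Overall dilution factor = 12 × 15 × 3 × 12 × 3 × 50 = 9.72 × 10⁵.
880 ng/mL / 9.72 × 10⁵ = 9.05 × 10⁻⁴ ng/mL = 0.905 pg/mL.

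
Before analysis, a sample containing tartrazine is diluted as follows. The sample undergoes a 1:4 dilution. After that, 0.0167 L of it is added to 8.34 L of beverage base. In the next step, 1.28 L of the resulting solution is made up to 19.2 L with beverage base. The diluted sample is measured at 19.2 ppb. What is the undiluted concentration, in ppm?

576 ppm

Overall dilution factor = 4 × 500.4 × 15 = 3.00 × 10⁴.
Original = 19.2 ppb × 3.00 × 10⁴ = 5.76 × 10⁵ ppb = 576 ppm.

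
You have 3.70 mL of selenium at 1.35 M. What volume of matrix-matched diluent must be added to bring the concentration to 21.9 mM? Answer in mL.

21.9 mM = 0.0219 M.
V₂ = C₁V₁/C₂ = 1.35 × 3.70 / 0.0219 = 228 mL.
Diluent to add = V₂ − V₁ = 228 − 3.70 = 224 mL.

224 mL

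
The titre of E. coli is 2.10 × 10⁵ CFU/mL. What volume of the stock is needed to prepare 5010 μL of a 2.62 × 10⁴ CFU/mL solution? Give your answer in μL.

V₁ = C₂V₂/C₁ = 2.62 × 10⁴ × 5010 / 2.10 × 10⁵ = 625 μL.

625 μL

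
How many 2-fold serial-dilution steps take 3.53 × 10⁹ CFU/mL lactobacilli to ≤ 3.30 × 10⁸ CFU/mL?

Need 2ⁿ ≥ 10.7, so n ≥ log(10.7)/log(2) = 3.42.
Minimum whole steps: n = 4.

4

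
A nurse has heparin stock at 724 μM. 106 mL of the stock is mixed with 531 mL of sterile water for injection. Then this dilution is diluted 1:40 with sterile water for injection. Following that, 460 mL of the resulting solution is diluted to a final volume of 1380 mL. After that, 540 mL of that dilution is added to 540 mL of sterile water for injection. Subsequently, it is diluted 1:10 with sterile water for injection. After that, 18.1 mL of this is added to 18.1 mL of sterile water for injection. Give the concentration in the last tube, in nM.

Overall dilution factor = 6.009 × 40 × 3 × 2 × 10 × 2 = 2.88 × 10⁴.
724 μM / 2.88 × 10⁴ = 0.0251 μM = 25.1 nM.

25.1 nM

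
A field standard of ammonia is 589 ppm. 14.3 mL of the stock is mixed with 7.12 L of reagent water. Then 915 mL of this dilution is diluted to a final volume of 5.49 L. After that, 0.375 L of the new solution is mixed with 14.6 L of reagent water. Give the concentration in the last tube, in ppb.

Overall dilution factor = 498.9 × 6 × 39.93 = 1.20 × 10⁵.
589 ppm / 1.20 × 10⁵ = 4.93 × 10⁻³ ppm = 4.93 ppb.

4.93 ppb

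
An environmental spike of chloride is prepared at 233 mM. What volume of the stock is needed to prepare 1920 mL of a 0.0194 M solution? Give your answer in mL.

0.0194 M = 19.4 mM.
V₁ = C₂V₂/C₁ = 19.4 × 1920 / 233 = 160 mL.

160 mL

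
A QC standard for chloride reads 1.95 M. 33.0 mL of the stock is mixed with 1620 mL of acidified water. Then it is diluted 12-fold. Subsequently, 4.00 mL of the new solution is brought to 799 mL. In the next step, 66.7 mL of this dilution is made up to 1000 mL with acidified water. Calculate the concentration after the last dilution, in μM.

Overall dilution factor = 50.09 × 12 × 199.8 × 14.99 = 1.80 × 10⁶.
1.95 M / 1.80 × 10⁶ = 1.08 × 10⁻⁶ M = 1.08 μM.

1.08 μM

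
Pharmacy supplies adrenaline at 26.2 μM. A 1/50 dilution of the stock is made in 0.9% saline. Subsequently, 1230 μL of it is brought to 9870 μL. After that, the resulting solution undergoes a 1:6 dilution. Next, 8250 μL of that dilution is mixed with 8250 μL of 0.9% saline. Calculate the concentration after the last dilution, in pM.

Overall dilution factor = 50 × 8.024 × 6 × 2 = 4815.
26.2 μM / 4815 = 5.44 × 10⁻³ μM = 5440 pM.

5440 pM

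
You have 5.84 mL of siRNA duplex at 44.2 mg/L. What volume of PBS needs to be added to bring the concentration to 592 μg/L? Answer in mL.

592 μg/L = 0.592 mg/L.
V₂ = C₁V₁/C₂ = 44.2 × 5.84 / 0.592 = 436 mL.
Diluent to add = V₂ − V₁ = 436 − 5.84 = 430 mL.

430 mL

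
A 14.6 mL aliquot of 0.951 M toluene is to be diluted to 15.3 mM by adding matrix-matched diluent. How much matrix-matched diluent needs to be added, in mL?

15.3 mM = 0.0153 M.
V₂ = C₁V₁/C₂ = 0.951 × 14.6 / 0.0153 = 907 mL.
Diluent to add = V₂ − V₁ = 907 − 14.6 = 893 mL.

893 mL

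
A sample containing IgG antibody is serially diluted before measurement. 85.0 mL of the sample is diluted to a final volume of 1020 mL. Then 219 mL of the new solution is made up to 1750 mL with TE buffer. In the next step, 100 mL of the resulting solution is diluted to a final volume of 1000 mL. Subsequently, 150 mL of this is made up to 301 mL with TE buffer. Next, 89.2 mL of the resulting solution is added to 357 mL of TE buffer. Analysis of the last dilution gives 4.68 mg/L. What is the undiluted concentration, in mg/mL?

45.0 mg/mL

Overall dilution factor = 12 × 7.991 × 10 × 2.007 × 5.002 = 9625.
Original = 4.68 mg/L × 9625 = 4.50 × 10⁴ mg/L = 45.0 mg/mL.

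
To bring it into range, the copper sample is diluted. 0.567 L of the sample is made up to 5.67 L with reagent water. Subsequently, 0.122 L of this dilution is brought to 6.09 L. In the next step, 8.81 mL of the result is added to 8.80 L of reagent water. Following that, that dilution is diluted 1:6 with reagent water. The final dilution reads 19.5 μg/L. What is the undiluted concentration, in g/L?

Overall dilution factor = 10 × 49.92 × 999.9 × 6 = 2.99 × 10⁶.
Original = 19.5 μg/L × 2.99 × 10⁶ = 5.84 × 10⁷ μg/L = 58.4 g/L.

58.4 g/L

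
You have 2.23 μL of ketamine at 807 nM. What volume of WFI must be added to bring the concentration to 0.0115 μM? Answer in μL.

0.0115 μM = 11.5 nM.
V₂ = C₁V₁/C₂ = 807 × 2.23 / 11.5 = 156 μL.
Diluent to add = V₂ − V₁ = 156 − 2.23 = 154 μL.

154 μL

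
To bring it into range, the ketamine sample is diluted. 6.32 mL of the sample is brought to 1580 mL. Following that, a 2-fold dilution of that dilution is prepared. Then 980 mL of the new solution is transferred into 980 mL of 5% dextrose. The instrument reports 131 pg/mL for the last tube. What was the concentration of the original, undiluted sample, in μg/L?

131 μg/L

Overall dilution factor = 250 × 2 × 2 = 1000.
Original = 131 pg/mL × 1000 = 1.31 × 10⁵ pg/mL = 131 μg/L.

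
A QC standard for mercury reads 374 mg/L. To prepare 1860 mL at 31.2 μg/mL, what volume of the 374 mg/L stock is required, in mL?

155 mL

31.2 μg/mL = 31.2 mg/L.
V₁ = C₂V₂/C₁ = 31.2 × 1860 / 374 = 155 mL.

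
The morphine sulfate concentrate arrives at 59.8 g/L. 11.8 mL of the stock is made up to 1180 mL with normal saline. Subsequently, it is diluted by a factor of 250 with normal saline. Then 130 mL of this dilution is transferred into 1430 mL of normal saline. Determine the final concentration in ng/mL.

199 ng/mL

Overall dilution factor = 100 × 250 × 12 = 3.00 × 10⁵.
59.8 g/L / 3.00 × 10⁵ = 1.99 × 10⁻⁴ g/L = 199 ng/mL.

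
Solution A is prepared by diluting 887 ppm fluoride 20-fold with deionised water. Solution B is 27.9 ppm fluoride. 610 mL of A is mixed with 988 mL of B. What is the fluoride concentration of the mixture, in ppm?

34.2 ppm

C_A = 887 ppm / 20 = 44.4 ppm.
C_mix = (C_A·V_A + C_B·V_B)/(V_A + V_B) = (44.4×610 + 27.9×988) / 1598 = 34.2 ppm.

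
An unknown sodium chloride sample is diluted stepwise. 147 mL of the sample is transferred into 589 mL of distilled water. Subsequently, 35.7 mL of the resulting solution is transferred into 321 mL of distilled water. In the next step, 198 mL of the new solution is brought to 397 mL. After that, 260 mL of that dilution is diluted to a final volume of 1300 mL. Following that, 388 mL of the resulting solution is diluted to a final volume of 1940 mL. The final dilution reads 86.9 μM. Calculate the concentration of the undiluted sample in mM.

218 mM

Overall dilution factor = 5.007 × 9.992 × 2.005 × 5 × 5 = 2508.
Original = 86.9 μM × 2508 = 2.18 × 10⁵ μM = 218 mM.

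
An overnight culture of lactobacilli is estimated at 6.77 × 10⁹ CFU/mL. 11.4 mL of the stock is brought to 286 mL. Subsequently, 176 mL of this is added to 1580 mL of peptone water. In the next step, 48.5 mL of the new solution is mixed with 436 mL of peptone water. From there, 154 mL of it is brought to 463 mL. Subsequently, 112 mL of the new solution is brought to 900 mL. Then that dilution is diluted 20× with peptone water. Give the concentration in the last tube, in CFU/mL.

Overall dilution factor = 25.09 × 9.977 × 9.990 × 3.006 × 8.036 × 20 = 1.21 × 10⁶.
6.77 × 10⁹ CFU/mL / 1.21 × 10⁶ = 5600 CFU/mL.

5600 CFU/mL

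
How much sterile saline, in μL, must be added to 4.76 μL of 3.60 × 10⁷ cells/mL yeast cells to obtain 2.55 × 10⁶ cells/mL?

62.4 μL

V₂ = C₁V₁/C₂ = 3.60 × 10⁷ × 4.76 / 2.55 × 10⁶ = 67.2 μL.
Diluent to add = V₂ − V₁ = 67.2 − 4.76 = 62.4 μL.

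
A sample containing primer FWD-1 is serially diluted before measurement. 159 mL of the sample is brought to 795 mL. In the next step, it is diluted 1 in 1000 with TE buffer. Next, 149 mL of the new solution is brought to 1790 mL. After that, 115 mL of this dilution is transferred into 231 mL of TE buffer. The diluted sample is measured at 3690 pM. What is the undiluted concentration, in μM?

Overall dilution factor = 5 × 1000 × 12.01 × 3.009 = 1.81 × 10⁵.
Original = 3690 pM × 1.81 × 10⁵ = 6.67 × 10⁸ pM = 667 μM.

667 μM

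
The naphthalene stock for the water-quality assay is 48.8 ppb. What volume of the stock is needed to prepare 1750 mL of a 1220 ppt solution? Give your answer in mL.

43.8 mL

1220 ppt = 1.22 ppb.
V₁ = C₂V₂/C₁ = 1.22 × 1750 / 48.8 = 43.8 mL.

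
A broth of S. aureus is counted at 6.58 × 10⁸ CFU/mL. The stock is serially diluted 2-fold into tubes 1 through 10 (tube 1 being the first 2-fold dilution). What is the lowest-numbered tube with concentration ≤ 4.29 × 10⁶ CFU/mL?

tube 8

Tube n has concentration 6.58 × 10⁸ CFU/mL / 2ⁿ.
Need 2ⁿ ≥ 6.58 × 10⁸ CFU/mL / 4.29 × 10⁶ CFU/mL = 153, so n ≥ 7.26.
First such tube: n = 8.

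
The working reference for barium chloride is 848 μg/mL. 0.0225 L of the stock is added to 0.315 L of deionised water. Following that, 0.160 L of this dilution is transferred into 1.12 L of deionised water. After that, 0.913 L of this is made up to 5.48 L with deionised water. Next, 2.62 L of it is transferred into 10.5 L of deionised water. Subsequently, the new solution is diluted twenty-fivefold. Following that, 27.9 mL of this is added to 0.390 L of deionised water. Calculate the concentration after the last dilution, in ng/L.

628 ng/L

Overall dilution factor = 15 × 8 × 6.002 × 5.008 × 25 × 14.98 = 1.35 × 10⁶.
848 μg/mL / 1.35 × 10⁶ = 6.28 × 10⁻⁴ μg/mL = 628 ng/L.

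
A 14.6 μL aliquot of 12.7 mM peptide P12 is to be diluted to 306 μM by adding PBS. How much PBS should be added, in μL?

306 μM = 0.306 mM.
V₂ = C₁V₁/C₂ = 12.7 × 14.6 / 0.306 = 606 μL.
Diluent to add = V₂ − V₁ = 606 − 14.6 = 591 μL.

591 μL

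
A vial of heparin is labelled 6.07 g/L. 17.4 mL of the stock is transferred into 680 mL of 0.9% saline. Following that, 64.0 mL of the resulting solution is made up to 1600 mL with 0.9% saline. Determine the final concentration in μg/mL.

Overall dilution factor = 40.08 × 25 = 1002.
6.07 g/L / 1002 = 6.06 × 10⁻³ g/L = 6.06 μg/mL.

6.06 μg/mL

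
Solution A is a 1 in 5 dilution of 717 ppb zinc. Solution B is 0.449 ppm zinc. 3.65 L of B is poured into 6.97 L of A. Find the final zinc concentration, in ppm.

C_A = 717 ppb / 5 = 143 ppb.
C_B = 0.449 ppm = 449 ppb.
C_mix = (C_A·V_A + C_B·V_B)/(V_A + V_B) = (143×6.97 + 449×3.65) / 10.62 = 248 ppb = 0.248 ppm.

0.248 ppm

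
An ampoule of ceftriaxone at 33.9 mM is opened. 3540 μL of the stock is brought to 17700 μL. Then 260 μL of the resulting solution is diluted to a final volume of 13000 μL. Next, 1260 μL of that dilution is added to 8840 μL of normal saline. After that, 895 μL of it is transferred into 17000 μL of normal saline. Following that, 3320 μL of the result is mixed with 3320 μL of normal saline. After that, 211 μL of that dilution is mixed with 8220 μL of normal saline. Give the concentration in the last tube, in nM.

10.6 nM

Overall dilution factor = 5 × 50 × 8.016 × 19.99 × 2 × 39.96 = 3.20 × 10⁶.
33.9 mM / 3.20 × 10⁶ = 1.06 × 10⁻⁵ mM = 10.6 nM.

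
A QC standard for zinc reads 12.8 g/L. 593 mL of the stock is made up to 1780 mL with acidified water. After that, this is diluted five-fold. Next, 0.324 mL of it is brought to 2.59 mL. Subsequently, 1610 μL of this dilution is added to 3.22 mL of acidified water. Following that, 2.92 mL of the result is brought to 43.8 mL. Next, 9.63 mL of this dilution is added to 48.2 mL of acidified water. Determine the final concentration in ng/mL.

Overall dilution factor = 3.002 × 5 × 7.994 × 3 × 15 × 6.005 = 3.24 × 10⁴.
12.8 g/L / 3.24 × 10⁴ = 3.95 × 10⁻⁴ g/L = 395 ng/mL.

395 ng/mL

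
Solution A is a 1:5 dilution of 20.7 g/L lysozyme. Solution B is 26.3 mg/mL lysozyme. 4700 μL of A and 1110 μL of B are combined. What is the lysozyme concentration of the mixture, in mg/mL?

8.37 mg/mL

C_A = 20.7 g/L / 5 = 4.14 g/L.
C_B = 26.3 mg/mL = 26.3 g/L.
C_mix = (C_A·V_A + C_B·V_B)/(V_A + V_B) = (4.14×4700 + 26.3×1110) / 5810 = 8.37 g/L = 8.37 mg/mL.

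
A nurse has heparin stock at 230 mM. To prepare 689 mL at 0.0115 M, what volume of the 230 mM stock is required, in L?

0.0115 M = 11.5 mM.
V₁ = C₂V₂/C₁ = 11.5 × 689 / 230 = 34.4 mL = 0.0344 L.

0.0344 L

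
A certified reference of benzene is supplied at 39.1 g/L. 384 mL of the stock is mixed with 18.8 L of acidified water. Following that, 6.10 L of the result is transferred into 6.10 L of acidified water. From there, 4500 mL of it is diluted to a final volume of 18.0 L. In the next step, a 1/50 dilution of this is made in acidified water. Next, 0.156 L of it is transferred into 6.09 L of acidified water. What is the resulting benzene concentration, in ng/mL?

Overall dilution factor = 49.96 × 2 × 4 × 50 × 40.04 = 8.00 × 10⁵.
39.1 g/L / 8.00 × 10⁵ = 4.89 × 10⁻⁵ g/L = 48.9 ng/mL.

48.9 ng/mL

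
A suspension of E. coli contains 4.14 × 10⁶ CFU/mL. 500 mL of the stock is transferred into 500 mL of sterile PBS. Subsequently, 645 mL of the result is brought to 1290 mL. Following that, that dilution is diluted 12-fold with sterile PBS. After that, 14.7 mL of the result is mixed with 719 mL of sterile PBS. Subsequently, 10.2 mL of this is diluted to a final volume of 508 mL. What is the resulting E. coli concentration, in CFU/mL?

34.7 CFU/mL

Overall dilution factor = 2 × 2 × 12 × 49.91 × 49.80 = 1.19 × 10⁵.
4.14 × 10⁶ CFU/mL / 1.19 × 10⁵ = 34.7 CFU/mL.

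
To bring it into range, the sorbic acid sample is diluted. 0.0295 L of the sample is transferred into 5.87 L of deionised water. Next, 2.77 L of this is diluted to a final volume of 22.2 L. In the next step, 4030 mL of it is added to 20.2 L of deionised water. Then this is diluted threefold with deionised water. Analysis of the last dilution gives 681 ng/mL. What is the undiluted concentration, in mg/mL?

Overall dilution factor = 200.0 × 8.014 × 6.012 × 3 = 2.89 × 10⁴.
Original = 681 ng/mL × 2.89 × 10⁴ = 1.97 × 10⁷ ng/mL = 19.7 mg/mL.

19.7 mg/mL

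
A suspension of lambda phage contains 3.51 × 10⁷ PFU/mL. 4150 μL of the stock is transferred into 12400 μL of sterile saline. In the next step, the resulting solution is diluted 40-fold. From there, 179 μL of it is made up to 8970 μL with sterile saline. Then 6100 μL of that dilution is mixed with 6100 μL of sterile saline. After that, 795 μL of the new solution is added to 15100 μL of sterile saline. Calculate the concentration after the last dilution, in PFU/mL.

110 PFU/mL

Overall dilution factor = 3.988 × 40 × 50.11 × 2 × 19.99 = 3.20 × 10⁵.
3.51 × 10⁷ PFU/mL / 3.20 × 10⁵ = 110 PFU/mL.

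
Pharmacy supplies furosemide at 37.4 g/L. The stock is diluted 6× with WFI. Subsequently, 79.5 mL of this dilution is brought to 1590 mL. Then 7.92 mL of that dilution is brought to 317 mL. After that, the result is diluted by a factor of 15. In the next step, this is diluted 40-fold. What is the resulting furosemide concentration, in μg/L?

Overall dilution factor = 6 × 20 × 40.03 × 15 × 40 = 2.88 × 10⁶.
37.4 g/L / 2.88 × 10⁶ = 1.30 × 10⁻⁵ g/L = 13.0 μg/L.

13.0 μg/L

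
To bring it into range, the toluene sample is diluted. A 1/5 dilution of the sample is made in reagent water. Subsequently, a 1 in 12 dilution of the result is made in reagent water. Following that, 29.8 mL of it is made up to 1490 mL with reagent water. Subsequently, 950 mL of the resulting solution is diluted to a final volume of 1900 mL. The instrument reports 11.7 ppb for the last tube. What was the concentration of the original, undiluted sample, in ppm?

70.2 ppm

Overall dilution factor = 5 × 12 × 50 × 2 = 6000.
Original = 11.7 ppb × 6000 = 7.02 × 10⁴ ppb = 70.2 ppm.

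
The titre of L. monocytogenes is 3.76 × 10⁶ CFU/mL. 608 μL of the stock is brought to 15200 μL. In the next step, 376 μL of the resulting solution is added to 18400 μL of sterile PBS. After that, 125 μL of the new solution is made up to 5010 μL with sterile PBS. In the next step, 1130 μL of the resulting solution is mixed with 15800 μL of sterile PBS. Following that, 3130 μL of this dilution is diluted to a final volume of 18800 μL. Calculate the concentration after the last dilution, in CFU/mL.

0.835 CFU/mL

Overall dilution factor = 25 × 49.94 × 40.08 × 14.98 × 6.006 = 4.50 × 10⁶.
3.76 × 10⁶ CFU/mL / 4.50 × 10⁶ = 0.835 CFU/mL.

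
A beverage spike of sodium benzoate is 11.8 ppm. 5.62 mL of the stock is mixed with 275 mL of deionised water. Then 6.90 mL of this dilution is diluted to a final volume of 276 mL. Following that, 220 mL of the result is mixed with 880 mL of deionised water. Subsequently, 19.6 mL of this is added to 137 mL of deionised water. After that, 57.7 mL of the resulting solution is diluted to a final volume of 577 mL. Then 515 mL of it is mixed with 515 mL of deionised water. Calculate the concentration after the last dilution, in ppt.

7.39 ppt

Overall dilution factor = 49.93 × 40 × 5 × 7.990 × 10 × 2 = 1.60 × 10⁶.
11.8 ppm / 1.60 × 10⁶ = 7.39 × 10⁻⁶ ppm = 7.39 ppt.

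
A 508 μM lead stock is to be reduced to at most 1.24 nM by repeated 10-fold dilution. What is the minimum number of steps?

Need 10ⁿ ≥ 4.10 × 10⁵, so n ≥ log(4.10 × 10⁵)/log(10) = 5.61.
Minimum whole steps: n = 6.

6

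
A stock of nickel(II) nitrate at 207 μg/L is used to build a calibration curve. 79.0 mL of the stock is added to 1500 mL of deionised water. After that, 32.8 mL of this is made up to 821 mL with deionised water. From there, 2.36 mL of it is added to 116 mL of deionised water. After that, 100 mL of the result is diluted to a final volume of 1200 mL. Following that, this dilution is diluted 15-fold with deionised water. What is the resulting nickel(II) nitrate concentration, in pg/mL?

Overall dilution factor = 19.99 × 25.03 × 50.15 × 12 × 15 = 4.52 × 10⁶.
207 μg/L / 4.52 × 10⁶ = 4.58 × 10⁻⁵ μg/L = 0.0458 pg/mL.

0.0458 pg/mL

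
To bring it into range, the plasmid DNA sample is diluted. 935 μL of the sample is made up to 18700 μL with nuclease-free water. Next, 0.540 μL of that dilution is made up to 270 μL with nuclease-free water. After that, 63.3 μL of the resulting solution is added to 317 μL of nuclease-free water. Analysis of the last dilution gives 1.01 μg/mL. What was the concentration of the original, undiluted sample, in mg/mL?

60.7 mg/mL

Overall dilution factor = 20 × 500 × 6.008 = 6.01 × 10⁴.
Original = 1.01 μg/mL × 6.01 × 10⁴ = 6.07 × 10⁴ μg/mL = 60.7 mg/mL.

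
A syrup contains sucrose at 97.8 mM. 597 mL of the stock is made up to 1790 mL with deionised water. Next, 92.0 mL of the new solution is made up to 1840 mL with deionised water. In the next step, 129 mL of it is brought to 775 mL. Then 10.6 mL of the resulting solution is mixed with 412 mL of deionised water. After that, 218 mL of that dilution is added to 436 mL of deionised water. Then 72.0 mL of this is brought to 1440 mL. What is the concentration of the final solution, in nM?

Overall dilution factor = 2.998 × 20 × 6.008 × 39.87 × 3 × 20 = 8.62 × 10⁵.
97.8 mM / 8.62 × 10⁵ = 1.13 × 10⁻⁴ mM = 113 nM.

113 nM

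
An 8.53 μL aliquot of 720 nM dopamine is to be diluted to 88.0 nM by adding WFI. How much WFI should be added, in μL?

V₂ = C₁V₁/C₂ = 720 × 8.53 / 88.0 = 69.8 μL.
Diluent to add = V₂ − V₁ = 69.8 − 8.53 = 61.3 μL.

61.3 μL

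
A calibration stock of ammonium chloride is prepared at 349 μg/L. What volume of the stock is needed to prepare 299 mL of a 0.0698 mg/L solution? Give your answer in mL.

0.0698 mg/L = 69.8 μg/L.
V₁ = C₂V₂/C₁ = 69.8 × 299 / 349 = 59.8 mL.

59.8 mL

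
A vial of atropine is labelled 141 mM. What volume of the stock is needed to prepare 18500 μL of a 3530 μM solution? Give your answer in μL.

3530 μM = 3.53 mM.
V₁ = C₂V₂/C₁ = 3.53 × 18500 / 141 = 463 μL.

463 μL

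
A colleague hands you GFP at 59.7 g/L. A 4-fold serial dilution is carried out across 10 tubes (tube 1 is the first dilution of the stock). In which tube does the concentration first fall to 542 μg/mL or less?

Tube n has concentration 59.7 g/L / 4ⁿ.
Need 4ⁿ ≥ 59.7 g/L / 542 μg/mL = 110, so n ≥ 3.39.
First such tube: n = 4.

tube 4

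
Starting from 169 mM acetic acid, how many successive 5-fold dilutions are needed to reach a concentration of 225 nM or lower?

9

Need 5ⁿ ≥ 7.51 × 10⁵, so n ≥ log(7.51 × 10⁵)/log(5) = 8.41.
Minimum whole steps: n = 9.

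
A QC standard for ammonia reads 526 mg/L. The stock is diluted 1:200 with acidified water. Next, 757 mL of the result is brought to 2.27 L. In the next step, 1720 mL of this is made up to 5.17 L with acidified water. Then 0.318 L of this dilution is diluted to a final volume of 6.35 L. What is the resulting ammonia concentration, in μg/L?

Overall dilution factor = 200 × 2.999 × 3.006 × 19.97 = 3.60 × 10⁴.
526 mg/L / 3.60 × 10⁴ = 0.0146 mg/L = 14.6 μg/L.

14.6 μg/L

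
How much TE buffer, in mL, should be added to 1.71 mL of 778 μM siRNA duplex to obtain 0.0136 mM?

0.0136 mM = 13.6 μM.
V₂ = C₁V₁/C₂ = 778 × 1.71 / 13.6 = 97.8 mL.
Diluent to add = V₂ − V₁ = 97.8 − 1.71 = 96.1 mL.

96.1 mL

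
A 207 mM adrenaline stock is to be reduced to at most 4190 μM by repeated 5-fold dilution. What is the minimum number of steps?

3

Need 5ⁿ ≥ 49.4, so n ≥ log(49.4)/log(5) = 2.42.
Minimum whole steps: n = 3.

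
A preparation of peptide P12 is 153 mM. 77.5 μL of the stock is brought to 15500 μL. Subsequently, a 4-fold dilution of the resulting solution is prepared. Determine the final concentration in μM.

191 μM

Overall dilution factor = 200 × 4 = 800.
153 mM / 800 = 0.191 mM = 191 μM.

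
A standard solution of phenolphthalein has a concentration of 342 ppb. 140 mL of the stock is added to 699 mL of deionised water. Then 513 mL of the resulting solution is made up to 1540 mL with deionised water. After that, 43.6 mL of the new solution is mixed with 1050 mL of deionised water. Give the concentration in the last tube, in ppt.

758 ppt

Overall dilution factor = 5.993 × 3.002 × 25.08 = 451.
342 ppb / 451 = 0.758 ppb = 758 ppt.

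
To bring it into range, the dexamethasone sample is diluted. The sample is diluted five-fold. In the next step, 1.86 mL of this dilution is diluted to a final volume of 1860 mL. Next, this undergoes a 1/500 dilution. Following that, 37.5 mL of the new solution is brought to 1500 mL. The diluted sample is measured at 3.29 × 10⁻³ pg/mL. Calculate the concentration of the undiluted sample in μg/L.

329 μg/L

Overall dilution factor = 5 × 1000 × 500 × 40 = 1.00 × 10⁸.
Original = 3.29 × 10⁻³ pg/mL × 1.00 × 10⁸ = 3.29 × 10⁵ pg/mL = 329 μg/L.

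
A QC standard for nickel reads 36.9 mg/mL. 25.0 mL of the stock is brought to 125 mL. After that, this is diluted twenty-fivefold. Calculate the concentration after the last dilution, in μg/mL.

295 μg/mL

Overall dilution factor = 5 × 25 = 125.
36.9 mg/mL / 125 = 0.295 mg/mL = 295 μg/mL.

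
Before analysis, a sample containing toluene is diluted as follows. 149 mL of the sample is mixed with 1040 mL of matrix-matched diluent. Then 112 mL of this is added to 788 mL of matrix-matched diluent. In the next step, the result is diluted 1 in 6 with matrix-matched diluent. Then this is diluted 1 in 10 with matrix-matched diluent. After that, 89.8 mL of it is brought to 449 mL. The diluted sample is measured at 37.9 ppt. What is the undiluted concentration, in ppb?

729 ppb

Overall dilution factor = 7.980 × 8.036 × 6 × 10 × 5 = 1.92 × 10⁴.
Original = 37.9 ppt × 1.92 × 10⁴ = 7.29 × 10⁵ ppt = 729 ppb.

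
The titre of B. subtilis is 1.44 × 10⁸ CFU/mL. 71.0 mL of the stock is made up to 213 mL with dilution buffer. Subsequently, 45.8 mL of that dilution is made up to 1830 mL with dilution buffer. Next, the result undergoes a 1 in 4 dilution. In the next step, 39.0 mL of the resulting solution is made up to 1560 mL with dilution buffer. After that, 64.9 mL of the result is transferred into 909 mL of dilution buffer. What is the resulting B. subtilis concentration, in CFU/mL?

Overall dilution factor = 3 × 39.96 × 4 × 40 × 15.01 = 2.88 × 10⁵.
1.44 × 10⁸ CFU/mL / 2.88 × 10⁵ = 500 CFU/mL.

500 CFU/mL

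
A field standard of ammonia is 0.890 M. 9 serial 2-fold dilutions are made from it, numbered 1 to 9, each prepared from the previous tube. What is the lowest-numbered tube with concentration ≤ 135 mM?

Tube n has concentration 0.890 M / 2ⁿ.
Need 2ⁿ ≥ 0.890 M / 135 mM = 6.59, so n ≥ 2.72.
First such tube: n = 3.

tube 3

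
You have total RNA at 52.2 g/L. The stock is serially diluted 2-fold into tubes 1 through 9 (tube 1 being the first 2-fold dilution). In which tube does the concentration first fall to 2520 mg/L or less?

tube 5

Tube n has concentration 52.2 g/L / 2ⁿ.
Need 2ⁿ ≥ 52.2 g/L / 2520 mg/L = 20.7, so n ≥ 4.37.
First such tube: n = 5.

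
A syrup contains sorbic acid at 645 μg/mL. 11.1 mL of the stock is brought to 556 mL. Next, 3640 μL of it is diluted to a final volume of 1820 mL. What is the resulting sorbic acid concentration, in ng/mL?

Overall dilution factor = 50.09 × 500 = 2.50 × 10⁴.
645 μg/mL / 2.50 × 10⁴ = 0.0258 μg/mL = 25.8 ng/mL.

25.8 ng/mL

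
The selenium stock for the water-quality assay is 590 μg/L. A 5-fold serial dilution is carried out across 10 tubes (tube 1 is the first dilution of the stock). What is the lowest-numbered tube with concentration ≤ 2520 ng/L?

tube 4

Tube n has concentration 590 μg/L / 5ⁿ.
Need 5ⁿ ≥ 590 μg/L / 2520 ng/L = 234, so n ≥ 3.39.
First such tube: n = 4.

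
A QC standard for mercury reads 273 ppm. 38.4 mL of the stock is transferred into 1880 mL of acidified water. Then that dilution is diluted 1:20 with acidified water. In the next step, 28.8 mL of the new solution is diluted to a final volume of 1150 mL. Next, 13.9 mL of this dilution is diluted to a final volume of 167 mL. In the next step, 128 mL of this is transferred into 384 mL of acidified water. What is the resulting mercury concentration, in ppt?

Overall dilution factor = 49.96 × 20 × 39.93 × 12.01 × 4 = 1.92 × 10⁶.
273 ppm / 1.92 × 10⁶ = 1.42 × 10⁻⁴ ppm = 142 ppt.

142 ppt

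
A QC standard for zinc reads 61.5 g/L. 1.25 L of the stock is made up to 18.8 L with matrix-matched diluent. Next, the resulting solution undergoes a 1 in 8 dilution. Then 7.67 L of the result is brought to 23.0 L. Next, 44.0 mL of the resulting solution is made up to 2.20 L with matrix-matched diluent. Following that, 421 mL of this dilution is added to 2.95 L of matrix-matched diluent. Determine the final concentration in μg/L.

426 μg/L

Overall dilution factor = 15.04 × 8 × 2.999 × 50 × 8.007 = 1.44 × 10⁵.
61.5 g/L / 1.44 × 10⁵ = 4.26 × 10⁻⁴ g/L = 426 μg/L.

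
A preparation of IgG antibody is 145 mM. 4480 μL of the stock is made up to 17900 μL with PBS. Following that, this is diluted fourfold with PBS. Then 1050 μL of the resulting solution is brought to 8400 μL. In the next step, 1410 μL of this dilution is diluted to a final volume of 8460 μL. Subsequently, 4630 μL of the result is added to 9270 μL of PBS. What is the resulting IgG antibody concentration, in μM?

63.0 μM

Overall dilution factor = 3.996 × 4 × 8 × 6 × 3.002 = 2303.
145 mM / 2303 = 0.0630 mM = 63.0 μM.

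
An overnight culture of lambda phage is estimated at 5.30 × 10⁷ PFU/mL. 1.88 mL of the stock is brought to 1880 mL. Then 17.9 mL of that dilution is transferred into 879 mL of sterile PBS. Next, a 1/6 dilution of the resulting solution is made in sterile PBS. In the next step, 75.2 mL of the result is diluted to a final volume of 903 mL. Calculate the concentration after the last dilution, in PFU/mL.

14.7 PFU/mL

Overall dilution factor = 1000 × 50.11 × 6 × 12.01 = 3.61 × 10⁶.
5.30 × 10⁷ PFU/mL / 3.61 × 10⁶ = 14.7 PFU/mL.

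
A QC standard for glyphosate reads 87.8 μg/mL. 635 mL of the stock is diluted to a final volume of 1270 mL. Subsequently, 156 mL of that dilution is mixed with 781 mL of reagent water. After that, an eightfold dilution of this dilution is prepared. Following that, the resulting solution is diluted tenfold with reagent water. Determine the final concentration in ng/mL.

Overall dilution factor = 2 × 6.006 × 8 × 10 = 961.
87.8 μg/mL / 961 = 0.0914 μg/mL = 91.4 ng/mL.

91.4 ng/mL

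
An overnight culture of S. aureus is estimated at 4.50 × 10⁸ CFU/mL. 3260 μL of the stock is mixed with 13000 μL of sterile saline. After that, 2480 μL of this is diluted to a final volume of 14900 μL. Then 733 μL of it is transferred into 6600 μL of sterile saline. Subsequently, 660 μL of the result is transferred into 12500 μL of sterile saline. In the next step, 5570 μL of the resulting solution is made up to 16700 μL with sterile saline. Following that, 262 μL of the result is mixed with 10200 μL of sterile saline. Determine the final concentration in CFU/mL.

Overall dilution factor = 4.988 × 6.008 × 10.00 × 19.94 × 2.998 × 39.93 = 7.16 × 10⁵.
4.50 × 10⁸ CFU/mL / 7.16 × 10⁵ = 629 CFU/mL.

629 CFU/mL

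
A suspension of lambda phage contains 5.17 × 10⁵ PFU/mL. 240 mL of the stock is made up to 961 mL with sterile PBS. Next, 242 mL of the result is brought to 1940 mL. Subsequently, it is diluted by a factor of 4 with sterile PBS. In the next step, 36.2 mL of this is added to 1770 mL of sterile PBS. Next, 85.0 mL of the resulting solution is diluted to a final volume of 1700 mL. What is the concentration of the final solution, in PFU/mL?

Overall dilution factor = 4.004 × 8.017 × 4 × 49.90 × 20 = 1.28 × 10⁵.
5.17 × 10⁵ PFU/mL / 1.28 × 10⁵ = 4.04 PFU/mL.

4.04 PFU/mL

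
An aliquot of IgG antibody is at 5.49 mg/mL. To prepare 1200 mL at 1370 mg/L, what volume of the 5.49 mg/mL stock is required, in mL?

299 mL

1370 mg/L = 1.37 mg/mL.
V₁ = C₂V₂/C₁ = 1.37 × 1200 / 5.49 = 299 mL.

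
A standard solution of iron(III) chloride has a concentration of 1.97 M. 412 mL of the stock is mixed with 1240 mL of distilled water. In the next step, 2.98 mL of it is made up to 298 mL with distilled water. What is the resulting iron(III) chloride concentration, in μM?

4910 μM

Overall dilution factor = 4.010 × 100 = 401.
1.97 M / 401 = 4.91 × 10⁻³ M = 4910 μM.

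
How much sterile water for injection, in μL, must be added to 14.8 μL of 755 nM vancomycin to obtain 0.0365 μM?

291 μL

0.0365 μM = 36.5 nM.
V₂ = C₁V₁/C₂ = 755 × 14.8 / 36.5 = 306 μL.
Diluent to add = V₂ − V₁ = 306 − 14.8 = 291 μL.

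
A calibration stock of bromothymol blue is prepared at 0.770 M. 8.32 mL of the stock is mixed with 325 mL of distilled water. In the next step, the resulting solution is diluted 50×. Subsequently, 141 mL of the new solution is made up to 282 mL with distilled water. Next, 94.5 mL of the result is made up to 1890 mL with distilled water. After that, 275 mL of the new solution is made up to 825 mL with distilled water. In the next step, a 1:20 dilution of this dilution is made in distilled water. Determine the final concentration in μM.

Overall dilution factor = 40.06 × 50 × 2 × 20 × 3 × 20 = 4.81 × 10⁶.
0.770 M / 4.81 × 10⁶ = 1.60 × 10⁻⁷ M = 0.160 μM.

0.160 μM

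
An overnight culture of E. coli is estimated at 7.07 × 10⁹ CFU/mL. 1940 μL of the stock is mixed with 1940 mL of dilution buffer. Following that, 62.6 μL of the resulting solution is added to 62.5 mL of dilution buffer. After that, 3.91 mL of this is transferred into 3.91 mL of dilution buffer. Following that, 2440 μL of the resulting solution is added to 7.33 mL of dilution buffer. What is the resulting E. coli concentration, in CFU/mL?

882 CFU/mL

Overall dilution factor = 1001 × 999.4 × 2 × 4.004 = 8.01 × 10⁶.
7.07 × 10⁹ CFU/mL / 8.01 × 10⁶ = 882 CFU/mL.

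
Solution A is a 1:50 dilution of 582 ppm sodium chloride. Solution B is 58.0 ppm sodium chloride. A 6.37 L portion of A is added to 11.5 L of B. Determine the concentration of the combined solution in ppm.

C_A = 582 ppm / 50 = 11.6 ppm.
C_mix = (C_A·V_A + C_B·V_B)/(V_A + V_B) = (11.6×6.37 + 58.0×11.5) / 17.87 = 41.5 ppm.

41.5 ppm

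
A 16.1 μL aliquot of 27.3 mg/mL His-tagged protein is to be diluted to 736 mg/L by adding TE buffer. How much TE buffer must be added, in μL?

581 μL

736 mg/L = 0.736 mg/mL.
V₂ = C₁V₁/C₂ = 27.3 × 16.1 / 0.736 = 597 μL.
Diluent to add = V₂ − V₁ = 597 − 16.1 = 581 μL.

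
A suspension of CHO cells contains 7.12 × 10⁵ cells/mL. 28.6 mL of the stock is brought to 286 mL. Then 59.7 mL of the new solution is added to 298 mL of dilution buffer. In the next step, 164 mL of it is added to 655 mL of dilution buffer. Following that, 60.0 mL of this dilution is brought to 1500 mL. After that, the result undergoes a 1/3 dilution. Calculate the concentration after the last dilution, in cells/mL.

31.7 cells/mL

Overall dilution factor = 10 × 5.992 × 4.994 × 25 × 3 = 2.24 × 10⁴.
7.12 × 10⁵ cells/mL / 2.24 × 10⁴ = 31.7 cells/mL.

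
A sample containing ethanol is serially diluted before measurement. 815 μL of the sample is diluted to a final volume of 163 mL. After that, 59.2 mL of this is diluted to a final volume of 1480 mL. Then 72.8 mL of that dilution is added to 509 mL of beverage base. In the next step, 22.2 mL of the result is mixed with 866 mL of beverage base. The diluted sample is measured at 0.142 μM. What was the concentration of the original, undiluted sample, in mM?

Overall dilution factor = 200 × 25 × 7.992 × 40.01 = 1.60 × 10⁶.
Original = 0.142 μM × 1.60 × 10⁶ = 2.27 × 10⁵ μM = 227 mM.

227 mM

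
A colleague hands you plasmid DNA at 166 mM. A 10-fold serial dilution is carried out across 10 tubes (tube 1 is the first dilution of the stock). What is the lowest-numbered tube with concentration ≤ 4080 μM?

tube 2

Tube n has concentration 166 mM / 10ⁿ.
Need 10ⁿ ≥ 166 mM / 4080 μM = 40.7, so n ≥ 1.61.
First such tube: n = 2.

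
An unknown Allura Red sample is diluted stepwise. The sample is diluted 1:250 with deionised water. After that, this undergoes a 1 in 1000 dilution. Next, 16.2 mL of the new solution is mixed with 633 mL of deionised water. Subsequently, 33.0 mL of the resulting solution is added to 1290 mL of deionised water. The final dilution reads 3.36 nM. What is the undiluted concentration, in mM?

1350 mM

Overall dilution factor = 250 × 1000 × 40.07 × 40.09 = 4.02 × 10⁸.
Original = 3.36 nM × 4.02 × 10⁸ = 1.35 × 10⁹ nM = 1350 mM.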